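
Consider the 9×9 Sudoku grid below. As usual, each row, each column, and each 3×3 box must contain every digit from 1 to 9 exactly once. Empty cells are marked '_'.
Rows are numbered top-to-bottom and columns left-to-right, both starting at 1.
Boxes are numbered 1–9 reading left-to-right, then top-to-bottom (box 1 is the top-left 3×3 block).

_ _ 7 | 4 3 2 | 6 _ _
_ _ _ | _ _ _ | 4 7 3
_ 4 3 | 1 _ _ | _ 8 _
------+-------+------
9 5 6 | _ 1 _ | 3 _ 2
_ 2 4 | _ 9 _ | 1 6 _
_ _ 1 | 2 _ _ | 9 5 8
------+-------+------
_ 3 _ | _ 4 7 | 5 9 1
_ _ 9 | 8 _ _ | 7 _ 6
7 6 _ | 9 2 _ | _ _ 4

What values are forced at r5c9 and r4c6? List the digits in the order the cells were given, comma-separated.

For r5c9:
  Row 5 already contains {1, 2, 4, 6, 9}.
  Column 9 already contains {1, 2, 3, 4, 6, 8}.
  Its 3×3 block (box 6) already contains {1, 2, 3, 5, 6, 8, 9}.
  The only value from 1–9 not eliminated is 7, so r5c9 = 7.
For r4c6:
  Consider where 8 can go in row 4.
  r4c4 is out (column 4 already has a 8).
  r4c8 is out (column 8 already has a 8).
  So the only cell in row 4 that can hold 8 is r4c6.
  So r4c6 = 8.

7,8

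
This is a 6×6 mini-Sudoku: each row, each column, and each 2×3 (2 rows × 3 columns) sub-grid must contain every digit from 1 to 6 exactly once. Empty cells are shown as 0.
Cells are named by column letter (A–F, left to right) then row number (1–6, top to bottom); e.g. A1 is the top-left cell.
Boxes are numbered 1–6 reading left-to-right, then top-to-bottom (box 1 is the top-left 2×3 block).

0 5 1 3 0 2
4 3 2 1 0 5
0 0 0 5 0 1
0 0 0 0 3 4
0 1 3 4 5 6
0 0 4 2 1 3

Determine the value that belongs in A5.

2

Row 5 already contains {1, 3, 4, 5, 6}.
Column A already contains {4}.
Its 2×3 block (box 5) already contains {1, 3, 4}.
The only value from 1–6 not eliminated is 2, so A5 = 2.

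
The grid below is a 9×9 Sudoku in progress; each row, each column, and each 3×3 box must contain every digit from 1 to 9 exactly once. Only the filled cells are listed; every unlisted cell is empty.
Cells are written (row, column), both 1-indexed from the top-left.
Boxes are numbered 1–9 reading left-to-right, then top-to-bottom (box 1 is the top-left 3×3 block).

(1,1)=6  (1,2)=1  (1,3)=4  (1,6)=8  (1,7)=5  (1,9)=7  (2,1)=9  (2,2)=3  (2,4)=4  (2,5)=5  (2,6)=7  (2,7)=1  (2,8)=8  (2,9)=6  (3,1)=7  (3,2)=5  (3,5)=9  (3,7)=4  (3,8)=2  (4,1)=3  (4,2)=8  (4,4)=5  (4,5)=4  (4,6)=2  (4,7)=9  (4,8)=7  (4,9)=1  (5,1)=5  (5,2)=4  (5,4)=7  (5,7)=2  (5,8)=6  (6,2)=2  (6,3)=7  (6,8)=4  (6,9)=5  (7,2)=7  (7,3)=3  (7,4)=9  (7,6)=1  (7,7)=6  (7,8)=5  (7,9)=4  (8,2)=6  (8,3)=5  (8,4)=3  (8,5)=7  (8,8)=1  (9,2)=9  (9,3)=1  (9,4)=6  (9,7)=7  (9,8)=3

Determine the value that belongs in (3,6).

Cell (3,6) itself could take any of {3, 6} by direct elimination.
Consider where 6 can go in row 3.
(3,3) is out (box 1 already has a 6).
(3,4) is out (column 4 already has a 6).
(3,9) is out (column 9 already has a 6).
So the only cell in row 3 that can hold 6 is (3,6).
Therefore (3,6) = 6.

6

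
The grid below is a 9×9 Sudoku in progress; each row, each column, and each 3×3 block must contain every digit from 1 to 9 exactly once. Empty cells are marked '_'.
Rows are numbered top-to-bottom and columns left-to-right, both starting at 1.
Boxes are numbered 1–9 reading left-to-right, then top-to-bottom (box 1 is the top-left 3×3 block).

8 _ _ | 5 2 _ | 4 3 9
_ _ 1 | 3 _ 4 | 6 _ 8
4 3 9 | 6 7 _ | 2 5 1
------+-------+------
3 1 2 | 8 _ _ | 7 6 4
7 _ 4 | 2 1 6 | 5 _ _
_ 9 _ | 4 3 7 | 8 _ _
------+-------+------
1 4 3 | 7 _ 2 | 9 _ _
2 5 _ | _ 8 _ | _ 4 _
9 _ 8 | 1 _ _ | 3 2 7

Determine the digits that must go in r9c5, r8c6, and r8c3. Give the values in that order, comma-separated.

For r9c5:
  Consider where 4 can go in row 9.
  r9c2 is out (column 2 already has a 4).
  r9c6 is out (column 6 already has a 4).
  So the only cell in row 9 that can hold 4 is r9c5.
  So r9c5 = 4.
For r8c6:
  Consider where 3 can go in row 8.
  r8c3 is out (column 3 already has a 3).
  r8c4 is out (column 4 already has a 3).
  r8c7 is out (column 7 already has a 3).
  r8c9 is out (box 9 already has a 3).
  So the only cell in row 8 that can hold 3 is r8c6.
  So r8c6 = 3.
For r8c3:
  Consider where 7 can go in box 7.
  r9c2 is out (row 9 already has a 7).
  So the only cell in box 7 that can hold 7 is r8c3.
  So r8c3 = 7.

4,3,7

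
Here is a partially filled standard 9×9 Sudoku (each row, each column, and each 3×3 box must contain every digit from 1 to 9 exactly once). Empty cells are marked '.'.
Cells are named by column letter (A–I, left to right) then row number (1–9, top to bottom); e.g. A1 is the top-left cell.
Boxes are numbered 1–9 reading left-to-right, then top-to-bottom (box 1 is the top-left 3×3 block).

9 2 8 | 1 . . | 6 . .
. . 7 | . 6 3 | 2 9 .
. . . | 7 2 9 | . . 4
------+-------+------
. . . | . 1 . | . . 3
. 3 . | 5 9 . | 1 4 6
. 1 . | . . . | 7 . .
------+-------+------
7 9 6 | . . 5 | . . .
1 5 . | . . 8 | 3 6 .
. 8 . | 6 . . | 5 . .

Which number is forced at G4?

9

Cell G4 itself could take any of {8, 9} by direct elimination.
Consider where 9 can go in column G.
G3 is out (row 3 already has a 9).
G7 is out (row 7 already has a 9).
So the only cell in column G that can hold 9 is G4.
Therefore G4 = 9.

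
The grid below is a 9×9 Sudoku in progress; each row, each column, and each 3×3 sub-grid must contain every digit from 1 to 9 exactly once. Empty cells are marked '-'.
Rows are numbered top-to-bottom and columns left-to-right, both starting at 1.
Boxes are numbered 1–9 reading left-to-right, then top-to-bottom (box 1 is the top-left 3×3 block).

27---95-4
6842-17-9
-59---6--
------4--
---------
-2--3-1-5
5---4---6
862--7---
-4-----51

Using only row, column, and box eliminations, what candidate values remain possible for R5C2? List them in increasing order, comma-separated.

1,3,9

Row 5 already contains {}.
Column 2 already contains {2, 4, 5, 6, 7, 8}.
Its 3×3 block (box 4) already contains {2}.
Removing those from 1–9 leaves {1, 3, 9} as the candidates for R5C2.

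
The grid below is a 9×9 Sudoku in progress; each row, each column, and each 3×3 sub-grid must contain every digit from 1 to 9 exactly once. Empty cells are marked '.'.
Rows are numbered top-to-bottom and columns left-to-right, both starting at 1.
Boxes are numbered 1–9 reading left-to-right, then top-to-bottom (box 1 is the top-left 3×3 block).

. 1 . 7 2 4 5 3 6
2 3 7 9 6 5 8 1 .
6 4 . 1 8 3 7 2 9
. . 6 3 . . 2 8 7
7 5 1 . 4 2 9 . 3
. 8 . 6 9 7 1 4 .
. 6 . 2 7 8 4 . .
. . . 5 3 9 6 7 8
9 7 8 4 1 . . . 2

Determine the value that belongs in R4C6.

1

Row 4 already contains {2, 3, 6, 7, 8}.
Column 6 already contains {2, 3, 4, 5, 7, 8, 9}.
Its 3×3 block (box 5) already contains {2, 3, 4, 6, 7, 9}.
The only value from 1–9 not eliminated is 1, so R4C6 = 1.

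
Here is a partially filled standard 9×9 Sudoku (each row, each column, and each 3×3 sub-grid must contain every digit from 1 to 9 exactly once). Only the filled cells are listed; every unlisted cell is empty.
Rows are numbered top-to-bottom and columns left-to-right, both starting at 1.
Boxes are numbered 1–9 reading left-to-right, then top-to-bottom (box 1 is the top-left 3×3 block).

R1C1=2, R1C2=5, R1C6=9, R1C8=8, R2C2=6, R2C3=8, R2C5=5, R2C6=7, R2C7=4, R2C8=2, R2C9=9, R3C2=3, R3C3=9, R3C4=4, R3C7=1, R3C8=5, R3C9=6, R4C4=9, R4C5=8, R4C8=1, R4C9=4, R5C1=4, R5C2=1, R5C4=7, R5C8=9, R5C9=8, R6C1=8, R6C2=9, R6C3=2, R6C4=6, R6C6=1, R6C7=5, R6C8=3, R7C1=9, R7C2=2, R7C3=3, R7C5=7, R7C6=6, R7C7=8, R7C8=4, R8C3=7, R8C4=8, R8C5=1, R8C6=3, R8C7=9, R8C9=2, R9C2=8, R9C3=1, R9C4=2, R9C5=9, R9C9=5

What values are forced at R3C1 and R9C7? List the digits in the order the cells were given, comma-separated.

7,3

For R3C1:
  Row 3 already contains {1, 3, 4, 5, 6, 9}.
  Column 1 already contains {2, 4, 8, 9}.
  Its 3×3 block (box 1) already contains {2, 3, 5, 6, 8, 9}.
  The only value from 1–9 not eliminated is 7, so R3C1 = 7.
For R9C7:
  Consider where 3 can go in box 9.
  R7C9 is out (row 7 already has a 3).
  R8C8 is out (row 8 already has a 3).
  R9C8 is out (column 8 already has a 3).
  So the only cell in box 9 that can hold 3 is R9C7.
  So R9C7 = 3.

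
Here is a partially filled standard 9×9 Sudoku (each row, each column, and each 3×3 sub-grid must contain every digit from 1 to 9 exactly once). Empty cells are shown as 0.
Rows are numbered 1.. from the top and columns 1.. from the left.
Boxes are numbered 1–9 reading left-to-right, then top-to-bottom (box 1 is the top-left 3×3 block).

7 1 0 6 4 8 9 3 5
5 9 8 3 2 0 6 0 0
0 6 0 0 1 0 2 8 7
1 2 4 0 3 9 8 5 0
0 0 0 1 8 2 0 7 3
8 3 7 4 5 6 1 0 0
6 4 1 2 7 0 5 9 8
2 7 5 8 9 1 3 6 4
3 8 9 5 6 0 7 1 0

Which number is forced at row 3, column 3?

3

Row 3 already contains {1, 2, 6, 7, 8}.
Column 3 already contains {1, 4, 5, 7, 8, 9}.
Its 3×3 block (box 1) already contains {1, 5, 6, 7, 8, 9}.
The only value from 1–9 not eliminated is 3, so row 3, column 3 = 3.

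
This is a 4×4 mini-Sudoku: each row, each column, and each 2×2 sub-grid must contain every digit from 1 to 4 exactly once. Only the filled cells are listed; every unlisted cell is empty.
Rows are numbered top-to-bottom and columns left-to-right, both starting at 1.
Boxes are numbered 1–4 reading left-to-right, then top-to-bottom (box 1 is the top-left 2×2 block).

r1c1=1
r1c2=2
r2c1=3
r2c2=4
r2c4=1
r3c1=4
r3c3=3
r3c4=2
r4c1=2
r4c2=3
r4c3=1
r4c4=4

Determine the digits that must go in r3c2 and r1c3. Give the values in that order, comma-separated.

For r3c2:
  Row 3 already contains {2, 3, 4}.
  Column 2 already contains {2, 3, 4}.
  Its 2×2 block (box 3) already contains {2, 3, 4}.
  The only value from 1–4 not eliminated is 1, so r3c2 = 1.
For r1c3:
  Row 1 already contains {1, 2}.
  Column 3 already contains {1, 3}.
  Its 2×2 block (box 2) already contains {1}.
  The only value from 1–4 not eliminated is 4, so r1c3 = 4.

1,4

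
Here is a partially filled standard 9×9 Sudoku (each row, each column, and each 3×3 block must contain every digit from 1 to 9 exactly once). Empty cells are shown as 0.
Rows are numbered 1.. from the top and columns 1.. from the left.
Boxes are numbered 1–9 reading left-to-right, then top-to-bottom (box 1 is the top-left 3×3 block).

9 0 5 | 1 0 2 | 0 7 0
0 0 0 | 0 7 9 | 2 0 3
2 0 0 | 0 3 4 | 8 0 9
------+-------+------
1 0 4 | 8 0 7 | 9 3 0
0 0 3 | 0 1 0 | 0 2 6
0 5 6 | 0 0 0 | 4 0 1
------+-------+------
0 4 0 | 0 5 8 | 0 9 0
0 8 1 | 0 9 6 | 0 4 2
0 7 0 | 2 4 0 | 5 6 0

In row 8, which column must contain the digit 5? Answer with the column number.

Consider where 5 can go in row 8.
row 8, column 4 is out (box 8 already has a 5).
row 8, column 7 is out (column 7 already has a 5).
So the only cell in row 8 that can hold 5 is row 8, column 1.
That is column 1.

1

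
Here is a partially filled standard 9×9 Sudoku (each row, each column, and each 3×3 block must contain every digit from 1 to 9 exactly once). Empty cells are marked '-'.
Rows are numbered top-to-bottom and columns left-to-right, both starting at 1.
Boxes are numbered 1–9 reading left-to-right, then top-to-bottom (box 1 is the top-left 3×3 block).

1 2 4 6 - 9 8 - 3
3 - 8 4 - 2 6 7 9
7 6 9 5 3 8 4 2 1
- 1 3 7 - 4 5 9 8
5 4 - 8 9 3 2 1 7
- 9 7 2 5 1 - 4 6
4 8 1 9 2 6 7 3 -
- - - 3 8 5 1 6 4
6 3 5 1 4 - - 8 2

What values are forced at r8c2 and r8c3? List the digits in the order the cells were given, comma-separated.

7,2

For r8c2:
  Row 8 already contains {1, 3, 4, 5, 6, 8}.
  Column 2 already contains {1, 2, 3, 4, 6, 8, 9}.
  Its 3×3 block (box 7) already contains {1, 3, 4, 5, 6, 8}.
  The only value from 1–9 not eliminated is 7, so r8c2 = 7.
For r8c3:
  Row 8 already contains {1, 3, 4, 5, 6, 8}.
  Column 3 already contains {1, 3, 4, 5, 7, 8, 9}.
  Its 3×3 block (box 7) already contains {1, 3, 4, 5, 6, 8}.
  The only value from 1–9 not eliminated is 2, so r8c3 = 2.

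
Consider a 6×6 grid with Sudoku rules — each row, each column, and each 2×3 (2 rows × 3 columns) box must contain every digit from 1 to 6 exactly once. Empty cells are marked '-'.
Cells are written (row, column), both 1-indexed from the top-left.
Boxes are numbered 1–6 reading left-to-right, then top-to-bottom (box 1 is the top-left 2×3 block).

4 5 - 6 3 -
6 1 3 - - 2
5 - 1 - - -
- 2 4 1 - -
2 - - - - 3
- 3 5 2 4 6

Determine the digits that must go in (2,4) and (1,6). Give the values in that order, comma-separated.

4,1

For (2,4):
  Consider where 4 can go in row 2.
  (2,5) is out (column 5 already has a 4).
  So the only cell in row 2 that can hold 4 is (2,4).
  So (2,4) = 4.
For (1,6):
  Row 1 already contains {3, 4, 5, 6}.
  Column 6 already contains {2, 3, 6}.
  Its 2×3 block (box 2) already contains {2, 3, 6}.
  The only value from 1–6 not eliminated is 1, so (1,6) = 1.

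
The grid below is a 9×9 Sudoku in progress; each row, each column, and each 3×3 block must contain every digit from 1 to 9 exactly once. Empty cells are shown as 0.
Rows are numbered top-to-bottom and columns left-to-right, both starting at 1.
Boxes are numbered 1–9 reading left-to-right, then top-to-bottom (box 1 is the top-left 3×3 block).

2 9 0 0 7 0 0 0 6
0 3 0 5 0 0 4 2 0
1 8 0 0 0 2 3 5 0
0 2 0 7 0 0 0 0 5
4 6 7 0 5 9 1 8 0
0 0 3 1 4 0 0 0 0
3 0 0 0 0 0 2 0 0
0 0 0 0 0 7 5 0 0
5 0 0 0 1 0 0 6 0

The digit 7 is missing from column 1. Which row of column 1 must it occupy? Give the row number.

Consider where 7 can go in column 1.
r4c1 is out (row 4 already has a 7).
r6c1 is out (box 4 already has a 7).
r8c1 is out (row 8 already has a 7).
So the only cell in column 1 that can hold 7 is r2c1.
That is row 2.

2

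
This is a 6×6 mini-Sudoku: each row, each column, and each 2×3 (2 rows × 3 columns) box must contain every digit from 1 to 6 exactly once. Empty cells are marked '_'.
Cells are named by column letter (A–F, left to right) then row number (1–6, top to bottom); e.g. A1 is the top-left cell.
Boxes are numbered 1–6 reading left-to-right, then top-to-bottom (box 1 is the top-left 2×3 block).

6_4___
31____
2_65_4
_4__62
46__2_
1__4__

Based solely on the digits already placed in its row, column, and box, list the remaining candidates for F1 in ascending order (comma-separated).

Row 1 already contains {4, 6}.
Column F already contains {2, 4}.
Its 2×3 block (box 2) already contains {}.
Removing those from 1–6 leaves {1, 3, 5} as the candidates for F1.

1,3,5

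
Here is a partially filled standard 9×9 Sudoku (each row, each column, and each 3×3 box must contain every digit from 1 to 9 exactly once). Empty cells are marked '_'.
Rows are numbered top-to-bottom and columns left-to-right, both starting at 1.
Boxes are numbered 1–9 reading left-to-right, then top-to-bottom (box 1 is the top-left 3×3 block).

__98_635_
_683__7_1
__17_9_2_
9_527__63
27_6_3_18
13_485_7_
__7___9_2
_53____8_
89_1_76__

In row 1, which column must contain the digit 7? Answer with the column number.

1

Consider where 7 can go in row 1.
r1c2 is out (column 2 already has a 7).
r1c5 is out (column 5 already has a 7).
r1c9 is out (box 3 already has a 7).
So the only cell in row 1 that can hold 7 is r1c1.
That is column 1.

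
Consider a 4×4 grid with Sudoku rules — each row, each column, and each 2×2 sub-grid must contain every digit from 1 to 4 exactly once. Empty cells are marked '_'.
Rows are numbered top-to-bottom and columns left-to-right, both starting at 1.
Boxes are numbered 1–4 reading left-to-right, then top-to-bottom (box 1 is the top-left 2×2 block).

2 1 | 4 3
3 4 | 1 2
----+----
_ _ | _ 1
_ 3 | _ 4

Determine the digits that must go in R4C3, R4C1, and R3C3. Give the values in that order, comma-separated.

For R4C3:
  Row 4 already contains {3, 4}.
  Column 3 already contains {1, 4}.
  Its 2×2 block (box 4) already contains {1, 4}.
  The only value from 1–4 not eliminated is 2, so R4C3 = 2.
For R4C1:
  Row 4 already contains {3, 4}.
  Column 1 already contains {2, 3}.
  Its 2×2 block (box 3) already contains {3}.
  The only value from 1–4 not eliminated is 1, so R4C1 = 1.
For R3C3:
  Consider where 3 can go in box 4.
  R4C3 is out (row 4 already has a 3).
  So the only cell in box 4 that can hold 3 is R3C3.
  So R3C3 = 3.

2,1,3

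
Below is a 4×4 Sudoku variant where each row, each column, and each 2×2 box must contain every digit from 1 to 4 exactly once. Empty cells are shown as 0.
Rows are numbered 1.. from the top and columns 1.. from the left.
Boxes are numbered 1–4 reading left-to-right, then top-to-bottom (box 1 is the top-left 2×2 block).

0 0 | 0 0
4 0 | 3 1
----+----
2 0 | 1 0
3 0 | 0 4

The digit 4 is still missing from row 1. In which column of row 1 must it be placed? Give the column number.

Consider where 4 can go in row 1.
row 1, column 1 is out (column 1 already has a 4).
row 1, column 2 is out (box 1 already has a 4).
row 1, column 4 is out (column 4 already has a 4).
So the only cell in row 1 that can hold 4 is row 1, column 3.
That is column 3.

3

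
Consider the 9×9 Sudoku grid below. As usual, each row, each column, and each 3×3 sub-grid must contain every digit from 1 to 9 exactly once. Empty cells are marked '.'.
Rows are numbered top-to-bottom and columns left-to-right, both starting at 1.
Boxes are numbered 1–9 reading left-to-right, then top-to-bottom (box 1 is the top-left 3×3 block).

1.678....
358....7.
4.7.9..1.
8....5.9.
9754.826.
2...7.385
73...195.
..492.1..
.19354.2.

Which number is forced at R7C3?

Row 7 already contains {1, 3, 5, 7, 9}.
Column 3 already contains {4, 5, 6, 7, 8, 9}.
Its 3×3 block (box 7) already contains {1, 3, 4, 7, 9}.
The only value from 1–9 not eliminated is 2, so R7C3 = 2.

2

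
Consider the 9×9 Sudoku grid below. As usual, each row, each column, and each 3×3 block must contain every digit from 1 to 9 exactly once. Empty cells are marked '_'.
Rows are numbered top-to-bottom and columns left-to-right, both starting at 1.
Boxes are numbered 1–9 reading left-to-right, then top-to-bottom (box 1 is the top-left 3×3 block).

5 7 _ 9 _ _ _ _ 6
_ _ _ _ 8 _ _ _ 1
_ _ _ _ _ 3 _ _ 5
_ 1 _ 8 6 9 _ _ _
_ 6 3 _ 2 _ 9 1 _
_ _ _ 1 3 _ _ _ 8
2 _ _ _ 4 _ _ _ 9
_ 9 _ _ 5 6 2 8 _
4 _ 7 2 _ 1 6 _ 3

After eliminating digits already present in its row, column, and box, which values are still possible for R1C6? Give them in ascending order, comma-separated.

2,4

Row 1 already contains {5, 6, 7, 9}.
Column 6 already contains {1, 3, 6, 9}.
Its 3×3 block (box 2) already contains {3, 8, 9}.
Removing those from 1–9 leaves {2, 4} as the candidates for R1C6.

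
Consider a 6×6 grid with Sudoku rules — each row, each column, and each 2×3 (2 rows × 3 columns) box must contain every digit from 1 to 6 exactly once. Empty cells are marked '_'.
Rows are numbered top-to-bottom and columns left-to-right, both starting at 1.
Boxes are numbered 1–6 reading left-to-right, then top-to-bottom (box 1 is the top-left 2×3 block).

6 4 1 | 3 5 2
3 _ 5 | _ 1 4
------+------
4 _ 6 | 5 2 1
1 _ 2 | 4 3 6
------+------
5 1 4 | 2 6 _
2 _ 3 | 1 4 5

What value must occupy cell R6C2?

6

Row 6 already contains {1, 2, 3, 4, 5}.
Column 2 already contains {1, 4}.
Its 2×3 block (box 5) already contains {1, 2, 3, 4, 5}.
The only value from 1–6 not eliminated is 6, so R6C2 = 6.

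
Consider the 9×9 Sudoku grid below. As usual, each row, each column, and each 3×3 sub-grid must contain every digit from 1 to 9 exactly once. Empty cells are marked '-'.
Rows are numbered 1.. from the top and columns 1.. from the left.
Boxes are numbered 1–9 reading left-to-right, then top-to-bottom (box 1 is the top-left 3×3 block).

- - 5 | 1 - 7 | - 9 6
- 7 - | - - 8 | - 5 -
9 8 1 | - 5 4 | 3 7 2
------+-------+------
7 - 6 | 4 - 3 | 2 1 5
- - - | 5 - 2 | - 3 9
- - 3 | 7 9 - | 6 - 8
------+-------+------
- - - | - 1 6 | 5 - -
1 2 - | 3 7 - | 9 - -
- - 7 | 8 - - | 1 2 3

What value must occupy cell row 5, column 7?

7

Cell row 5, column 7 itself could take any of {4, 7} by direct elimination.
Consider where 7 can go in row 5.
row 5, column 1 is out (column 1 already has a 7).
row 5, column 2 is out (column 2 already has a 7).
row 5, column 3 is out (column 3 already has a 7).
row 5, column 5 is out (column 5 already has a 7).
So the only cell in row 5 that can hold 7 is row 5, column 7.
Therefore row 5, column 7 = 7.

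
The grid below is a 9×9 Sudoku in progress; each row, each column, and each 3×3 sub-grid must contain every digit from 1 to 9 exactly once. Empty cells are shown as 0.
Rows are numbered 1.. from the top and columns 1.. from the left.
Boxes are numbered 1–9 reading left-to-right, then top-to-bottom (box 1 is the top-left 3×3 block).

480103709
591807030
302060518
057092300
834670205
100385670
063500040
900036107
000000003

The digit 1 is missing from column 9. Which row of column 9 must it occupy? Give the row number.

4

Consider where 1 can go in column 9.
row 2, column 9 is out (row 2 already has a 1).
row 6, column 9 is out (row 6 already has a 1).
row 7, column 9 is out (box 9 already has a 1).
So the only cell in column 9 that can hold 1 is row 4, column 9.
That is row 4.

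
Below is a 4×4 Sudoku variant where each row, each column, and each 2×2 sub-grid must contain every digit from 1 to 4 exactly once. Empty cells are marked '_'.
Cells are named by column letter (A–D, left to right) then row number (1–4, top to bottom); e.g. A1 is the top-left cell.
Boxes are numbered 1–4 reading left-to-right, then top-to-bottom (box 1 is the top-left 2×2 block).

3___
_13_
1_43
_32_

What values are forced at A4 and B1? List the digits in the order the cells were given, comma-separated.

For A4:
  Row 4 already contains {2, 3}.
  Column A already contains {1, 3}.
  Its 2×2 block (box 3) already contains {1, 3}.
  The only value from 1–4 not eliminated is 4, so A4 = 4.
For B1:
  Consider where 4 can go in column B.
  B3 is out (row 3 already has a 4).
  So the only cell in column B that can hold 4 is B1.
  So B1 = 4.

4,4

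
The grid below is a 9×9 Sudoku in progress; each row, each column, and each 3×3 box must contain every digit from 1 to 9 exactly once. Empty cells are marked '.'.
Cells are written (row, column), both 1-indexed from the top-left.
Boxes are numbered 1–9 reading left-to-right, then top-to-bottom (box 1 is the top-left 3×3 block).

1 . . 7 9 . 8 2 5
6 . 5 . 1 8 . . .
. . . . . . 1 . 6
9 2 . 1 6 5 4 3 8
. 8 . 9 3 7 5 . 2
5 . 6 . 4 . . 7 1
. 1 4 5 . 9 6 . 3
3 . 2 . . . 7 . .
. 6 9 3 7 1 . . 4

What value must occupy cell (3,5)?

5

Cell (3,5) itself could take any of {2, 5} by direct elimination.
Consider where 5 can go in box 2.
(1,6) is out (row 1 already has a 5).
(2,4) is out (row 2 already has a 5).
(3,4) is out (column 4 already has a 5).
(3,6) is out (column 6 already has a 5).
So the only cell in box 2 that can hold 5 is (3,5).
Therefore (3,5) = 5.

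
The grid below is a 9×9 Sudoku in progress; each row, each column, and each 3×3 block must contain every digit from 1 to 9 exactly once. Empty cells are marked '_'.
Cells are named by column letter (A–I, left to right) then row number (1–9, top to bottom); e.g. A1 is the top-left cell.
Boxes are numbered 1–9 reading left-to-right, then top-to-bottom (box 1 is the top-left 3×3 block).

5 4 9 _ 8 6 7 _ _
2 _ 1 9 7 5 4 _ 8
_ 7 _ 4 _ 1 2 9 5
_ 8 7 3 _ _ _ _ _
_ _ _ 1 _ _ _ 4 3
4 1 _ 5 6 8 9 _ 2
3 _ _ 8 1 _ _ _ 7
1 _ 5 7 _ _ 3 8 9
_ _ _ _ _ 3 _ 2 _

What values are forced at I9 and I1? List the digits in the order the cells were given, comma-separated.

4,1

For I9:
  Consider where 4 can go in column I.
  I1 is out (row 1 already has a 4).
  I4 is out (box 6 already has a 4).
  So the only cell in column I that can hold 4 is I9.
  So I9 = 4.
For I1:
  Row 1 already contains {4, 5, 6, 7, 8, 9}.
  Column I already contains {2, 3, 5, 7, 8, 9}.
  Its 3×3 block (box 3) already contains {2, 4, 5, 7, 8, 9}.
  The only value from 1–9 not eliminated is 1, so I1 = 1.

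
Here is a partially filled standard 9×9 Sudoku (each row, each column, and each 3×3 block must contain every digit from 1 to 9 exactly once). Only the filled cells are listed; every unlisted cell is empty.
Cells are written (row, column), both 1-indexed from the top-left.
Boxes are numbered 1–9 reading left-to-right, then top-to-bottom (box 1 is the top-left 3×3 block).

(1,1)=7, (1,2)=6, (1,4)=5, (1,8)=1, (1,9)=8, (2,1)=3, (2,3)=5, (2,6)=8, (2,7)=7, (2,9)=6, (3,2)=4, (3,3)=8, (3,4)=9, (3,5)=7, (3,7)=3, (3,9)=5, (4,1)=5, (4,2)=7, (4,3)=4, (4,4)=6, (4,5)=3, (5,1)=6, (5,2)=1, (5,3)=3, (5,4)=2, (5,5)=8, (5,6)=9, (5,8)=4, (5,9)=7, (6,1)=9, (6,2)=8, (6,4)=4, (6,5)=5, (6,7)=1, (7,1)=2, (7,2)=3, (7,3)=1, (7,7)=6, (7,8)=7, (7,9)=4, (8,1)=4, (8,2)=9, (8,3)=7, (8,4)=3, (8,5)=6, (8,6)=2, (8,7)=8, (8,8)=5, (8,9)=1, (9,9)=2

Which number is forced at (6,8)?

6

Cell (6,8) itself could take any of {2, 3, 6} by direct elimination.
Consider where 6 can go in row 6.
(6,3) is out (box 4 already has a 6).
(6,6) is out (box 5 already has a 6).
(6,9) is out (column 9 already has a 6).
So the only cell in row 6 that can hold 6 is (6,8).
Therefore (6,8) = 6.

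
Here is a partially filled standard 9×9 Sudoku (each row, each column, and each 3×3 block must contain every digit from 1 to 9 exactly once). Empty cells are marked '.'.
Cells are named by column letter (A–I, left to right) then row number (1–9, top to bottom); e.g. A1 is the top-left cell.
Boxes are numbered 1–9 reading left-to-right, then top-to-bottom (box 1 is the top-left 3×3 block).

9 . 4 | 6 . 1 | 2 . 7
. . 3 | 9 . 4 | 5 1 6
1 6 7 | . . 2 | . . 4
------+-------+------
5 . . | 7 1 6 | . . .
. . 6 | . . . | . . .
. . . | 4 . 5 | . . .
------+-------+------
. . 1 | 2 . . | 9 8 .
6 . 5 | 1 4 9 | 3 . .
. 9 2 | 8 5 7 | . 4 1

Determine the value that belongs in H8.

Cell H8 itself could take any of {2, 7} by direct elimination.
Consider where 7 can go in box 9.
I7 is out (column I already has a 7).
I8 is out (column I already has a 7).
G9 is out (row 9 already has a 7).
So the only cell in box 9 that can hold 7 is H8.
Therefore H8 = 7.

7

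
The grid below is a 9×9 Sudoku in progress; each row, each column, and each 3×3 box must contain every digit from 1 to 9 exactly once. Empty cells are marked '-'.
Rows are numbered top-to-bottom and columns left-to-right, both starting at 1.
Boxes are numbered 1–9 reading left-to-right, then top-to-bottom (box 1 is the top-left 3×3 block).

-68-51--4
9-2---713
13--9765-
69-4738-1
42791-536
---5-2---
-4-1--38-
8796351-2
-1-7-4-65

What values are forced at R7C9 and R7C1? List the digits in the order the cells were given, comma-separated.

7,5

For R7C9:
  Consider where 7 can go in row 7.
  R7C1 is out (box 7 already has a 7).
  R7C3 is out (column 3 already has a 7).
  R7C5 is out (column 5 already has a 7).
  R7C6 is out (column 6 already has a 7).
  So the only cell in row 7 that can hold 7 is R7C9.
  So R7C9 = 7.
For R7C1:
  Consider where 5 can go in column 1.
  R1C1 is out (row 1 already has a 5).
  R6C1 is out (row 6 already has a 5).
  R9C1 is out (row 9 already has a 5).
  So the only cell in column 1 that can hold 5 is R7C1.
  So R7C1 = 5.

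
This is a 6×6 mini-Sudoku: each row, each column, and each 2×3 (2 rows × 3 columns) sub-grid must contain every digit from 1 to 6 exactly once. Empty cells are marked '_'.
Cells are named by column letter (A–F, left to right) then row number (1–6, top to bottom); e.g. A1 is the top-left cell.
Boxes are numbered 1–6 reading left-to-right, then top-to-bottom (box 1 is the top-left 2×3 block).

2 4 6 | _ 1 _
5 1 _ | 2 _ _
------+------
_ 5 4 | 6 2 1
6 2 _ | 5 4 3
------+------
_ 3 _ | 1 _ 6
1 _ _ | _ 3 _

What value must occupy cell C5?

2

Cell C5 itself could take any of {2, 5} by direct elimination.
Consider where 2 can go in row 5.
A5 is out (column A already has a 2).
E5 is out (column E already has a 2).
So the only cell in row 5 that can hold 2 is C5.
Therefore C5 = 2.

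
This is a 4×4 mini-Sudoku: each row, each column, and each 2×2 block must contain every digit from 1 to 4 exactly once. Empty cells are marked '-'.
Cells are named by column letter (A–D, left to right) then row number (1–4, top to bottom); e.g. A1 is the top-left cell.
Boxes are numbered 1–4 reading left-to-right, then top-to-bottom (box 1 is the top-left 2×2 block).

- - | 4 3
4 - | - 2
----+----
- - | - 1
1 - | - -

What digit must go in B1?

1

Cell B1 itself could take any of {1, 2} by direct elimination.
Consider where 1 can go in row 1.
A1 is out (column A already has a 1).
So the only cell in row 1 that can hold 1 is B1.
Therefore B1 = 1.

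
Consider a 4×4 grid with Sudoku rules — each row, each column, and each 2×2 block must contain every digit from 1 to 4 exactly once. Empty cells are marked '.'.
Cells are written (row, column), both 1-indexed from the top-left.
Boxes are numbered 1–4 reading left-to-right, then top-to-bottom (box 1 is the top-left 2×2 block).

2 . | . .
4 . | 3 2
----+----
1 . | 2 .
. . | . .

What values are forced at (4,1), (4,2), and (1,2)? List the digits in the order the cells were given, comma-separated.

3,2,3

For (4,1):
  Row 4 already contains {}.
  Column 1 already contains {1, 2, 4}.
  Its 2×2 block (box 3) already contains {1}.
  The only value from 1–4 not eliminated is 3, so (4,1) = 3.
For (4,2):
  Consider where 2 can go in box 3.
  (3,2) is out (row 3 already has a 2).
  (4,1) is out (column 1 already has a 2).
  So the only cell in box 3 that can hold 2 is (4,2).
  So (4,2) = 2.
For (1,2):
  Consider where 3 can go in box 1.
  (2,2) is out (row 2 already has a 3).
  So the only cell in box 1 that can hold 3 is (1,2).
  So (1,2) = 3.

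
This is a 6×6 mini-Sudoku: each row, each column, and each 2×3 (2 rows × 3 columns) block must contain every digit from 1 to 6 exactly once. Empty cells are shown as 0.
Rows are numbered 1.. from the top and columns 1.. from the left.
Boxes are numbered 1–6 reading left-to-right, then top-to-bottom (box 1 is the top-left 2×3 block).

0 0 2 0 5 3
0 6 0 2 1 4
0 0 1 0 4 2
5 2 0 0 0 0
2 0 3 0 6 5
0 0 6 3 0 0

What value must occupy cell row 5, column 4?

Cell row 5, column 4 itself could take any of {1, 4} by direct elimination.
Consider where 4 can go in box 6.
row 6, column 5 is out (column 5 already has a 4).
row 6, column 6 is out (column 6 already has a 4).
So the only cell in box 6 that can hold 4 is row 5, column 4.
Therefore row 5, column 4 = 4.

4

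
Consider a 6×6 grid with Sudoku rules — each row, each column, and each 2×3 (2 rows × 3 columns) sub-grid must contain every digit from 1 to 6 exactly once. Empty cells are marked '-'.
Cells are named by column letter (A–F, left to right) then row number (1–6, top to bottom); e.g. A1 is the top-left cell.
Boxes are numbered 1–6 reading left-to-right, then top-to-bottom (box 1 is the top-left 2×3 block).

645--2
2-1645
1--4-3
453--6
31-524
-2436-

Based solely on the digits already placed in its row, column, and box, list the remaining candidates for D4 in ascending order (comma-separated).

1,2

Row 4 already contains {3, 4, 5, 6}.
Column D already contains {3, 4, 5, 6}.
Its 2×3 block (box 4) already contains {3, 4, 6}.
Removing those from 1–6 leaves {1, 2} as the candidates for D4.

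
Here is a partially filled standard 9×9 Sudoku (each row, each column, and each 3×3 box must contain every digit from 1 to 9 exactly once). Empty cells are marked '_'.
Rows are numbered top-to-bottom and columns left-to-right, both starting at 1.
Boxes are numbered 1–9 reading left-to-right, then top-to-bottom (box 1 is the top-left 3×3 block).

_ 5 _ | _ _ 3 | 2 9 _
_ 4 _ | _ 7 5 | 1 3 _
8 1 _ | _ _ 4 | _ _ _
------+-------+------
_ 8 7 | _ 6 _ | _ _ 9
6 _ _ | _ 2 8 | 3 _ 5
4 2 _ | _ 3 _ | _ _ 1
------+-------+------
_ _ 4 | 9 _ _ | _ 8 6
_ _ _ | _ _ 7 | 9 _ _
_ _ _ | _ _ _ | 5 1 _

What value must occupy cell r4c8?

Cell r4c8 itself could take any of {2, 4} by direct elimination.
Consider where 2 can go in row 4.
r4c1 is out (box 4 already has a 2).
r4c4 is out (box 5 already has a 2).
r4c6 is out (box 5 already has a 2).
r4c7 is out (column 7 already has a 2).
So the only cell in row 4 that can hold 2 is r4c8.
Therefore r4c8 = 2.

2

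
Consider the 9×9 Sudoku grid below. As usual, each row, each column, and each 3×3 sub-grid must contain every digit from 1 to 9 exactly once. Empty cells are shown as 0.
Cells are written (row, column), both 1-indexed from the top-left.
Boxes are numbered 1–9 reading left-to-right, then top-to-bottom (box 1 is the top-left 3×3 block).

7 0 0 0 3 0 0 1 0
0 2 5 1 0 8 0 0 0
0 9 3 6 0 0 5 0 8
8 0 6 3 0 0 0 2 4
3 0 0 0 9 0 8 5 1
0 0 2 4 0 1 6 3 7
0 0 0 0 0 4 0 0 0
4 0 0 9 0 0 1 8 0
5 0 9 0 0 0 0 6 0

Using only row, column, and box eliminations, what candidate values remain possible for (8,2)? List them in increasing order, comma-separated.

Row 8 already contains {1, 4, 8, 9}.
Column 2 already contains {2, 9}.
Its 3×3 block (box 7) already contains {4, 5, 9}.
Removing those from 1–9 leaves {3, 6, 7} as the candidates for (8,2).

3,6,7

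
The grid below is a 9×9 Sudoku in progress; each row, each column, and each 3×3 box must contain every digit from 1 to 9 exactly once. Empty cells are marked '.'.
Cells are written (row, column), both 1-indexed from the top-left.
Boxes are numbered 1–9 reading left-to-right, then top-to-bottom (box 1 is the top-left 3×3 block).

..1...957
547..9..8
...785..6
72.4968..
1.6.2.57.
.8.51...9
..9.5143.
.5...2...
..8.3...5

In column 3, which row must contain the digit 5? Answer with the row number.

4

Consider where 5 can go in column 3.
(3,3) is out (row 3 already has a 5).
(6,3) is out (row 6 already has a 5).
(8,3) is out (row 8 already has a 5).
So the only cell in column 3 that can hold 5 is (4,3).
That is row 4.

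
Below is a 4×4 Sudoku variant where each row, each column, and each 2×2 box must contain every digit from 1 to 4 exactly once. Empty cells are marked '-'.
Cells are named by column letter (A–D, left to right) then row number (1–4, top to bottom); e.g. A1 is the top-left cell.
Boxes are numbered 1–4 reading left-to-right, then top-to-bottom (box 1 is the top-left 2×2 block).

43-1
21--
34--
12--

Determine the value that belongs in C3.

Cell C3 itself could take any of {1, 2} by direct elimination.
Consider where 1 can go in row 3.
D3 is out (column D already has a 1).
So the only cell in row 3 that can hold 1 is C3.
Therefore C3 = 1.

1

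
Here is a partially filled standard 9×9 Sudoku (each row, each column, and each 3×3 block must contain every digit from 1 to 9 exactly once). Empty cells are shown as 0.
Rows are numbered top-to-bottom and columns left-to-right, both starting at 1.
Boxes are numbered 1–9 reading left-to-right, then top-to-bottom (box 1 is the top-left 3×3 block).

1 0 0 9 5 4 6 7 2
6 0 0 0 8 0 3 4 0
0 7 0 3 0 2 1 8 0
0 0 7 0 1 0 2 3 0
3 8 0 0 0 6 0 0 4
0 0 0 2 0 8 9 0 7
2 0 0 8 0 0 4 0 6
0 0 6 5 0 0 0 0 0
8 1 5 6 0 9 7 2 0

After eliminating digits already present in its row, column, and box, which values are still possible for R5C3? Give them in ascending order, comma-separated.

Row 5 already contains {3, 4, 6, 8}.
Column 3 already contains {5, 6, 7}.
Its 3×3 block (box 4) already contains {3, 7, 8}.
Removing those from 1–9 leaves {1, 2, 9} as the candidates for R5C3.

1,2,9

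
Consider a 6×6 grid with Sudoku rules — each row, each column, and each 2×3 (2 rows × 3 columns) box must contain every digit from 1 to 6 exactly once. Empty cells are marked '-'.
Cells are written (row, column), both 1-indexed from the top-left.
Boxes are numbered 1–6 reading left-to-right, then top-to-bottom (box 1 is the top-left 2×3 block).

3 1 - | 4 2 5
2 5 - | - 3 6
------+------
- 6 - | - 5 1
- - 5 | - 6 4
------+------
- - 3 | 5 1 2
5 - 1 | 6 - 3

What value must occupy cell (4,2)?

3

Cell (4,2) itself could take any of {2, 3} by direct elimination.
Consider where 3 can go in column 2.
(5,2) is out (row 5 already has a 3).
(6,2) is out (row 6 already has a 3).
So the only cell in column 2 that can hold 3 is (4,2).
Therefore (4,2) = 3.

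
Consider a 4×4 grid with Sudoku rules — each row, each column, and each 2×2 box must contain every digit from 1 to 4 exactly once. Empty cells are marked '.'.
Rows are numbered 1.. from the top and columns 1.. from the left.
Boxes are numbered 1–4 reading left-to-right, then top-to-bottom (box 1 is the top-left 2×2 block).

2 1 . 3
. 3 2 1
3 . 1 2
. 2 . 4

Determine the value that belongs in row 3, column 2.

Row 3 already contains {1, 2, 3}.
Column 2 already contains {1, 2, 3}.
Its 2×2 block (box 3) already contains {2, 3}.
The only value from 1–4 not eliminated is 4, so row 3, column 2 = 4.

4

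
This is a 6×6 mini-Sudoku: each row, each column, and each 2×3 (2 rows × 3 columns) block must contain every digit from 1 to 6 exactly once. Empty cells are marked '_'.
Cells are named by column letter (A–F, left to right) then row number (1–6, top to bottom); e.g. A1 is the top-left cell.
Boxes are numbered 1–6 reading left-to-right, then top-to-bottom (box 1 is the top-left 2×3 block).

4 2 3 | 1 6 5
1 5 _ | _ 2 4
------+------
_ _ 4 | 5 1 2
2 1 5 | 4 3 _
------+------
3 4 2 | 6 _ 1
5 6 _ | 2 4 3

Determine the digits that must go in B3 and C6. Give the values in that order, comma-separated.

3,1

For B3:
  Row 3 already contains {1, 2, 4, 5}.
  Column B already contains {1, 2, 4, 5, 6}.
  Its 2×3 block (box 3) already contains {1, 2, 4, 5}.
  The only value from 1–6 not eliminated is 3, so B3 = 3.
For C6:
  Row 6 already contains {2, 3, 4, 5, 6}.
  Column C already contains {2, 3, 4, 5}.
  Its 2×3 block (box 5) already contains {2, 3, 4, 5, 6}.
  The only value from 1–6 not eliminated is 1, so C6 = 1.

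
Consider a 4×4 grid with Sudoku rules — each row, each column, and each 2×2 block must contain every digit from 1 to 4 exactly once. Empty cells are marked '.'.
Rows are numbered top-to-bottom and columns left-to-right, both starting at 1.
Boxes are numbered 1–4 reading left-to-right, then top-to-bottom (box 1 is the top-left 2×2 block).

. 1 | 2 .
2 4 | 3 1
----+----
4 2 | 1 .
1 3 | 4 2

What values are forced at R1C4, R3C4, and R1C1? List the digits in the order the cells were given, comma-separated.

For R1C4:
  Row 1 already contains {1, 2}.
  Column 4 already contains {1, 2}.
  Its 2×2 block (box 2) already contains {1, 2, 3}.
  The only value from 1–4 not eliminated is 4, so R1C4 = 4.
For R3C4:
  Row 3 already contains {1, 2, 4}.
  Column 4 already contains {1, 2}.
  Its 2×2 block (box 4) already contains {1, 2, 4}.
  The only value from 1–4 not eliminated is 3, so R3C4 = 3.
For R1C1:
  Row 1 already contains {1, 2}.
  Column 1 already contains {1, 2, 4}.
  Its 2×2 block (box 1) already contains {1, 2, 4}.
  The only value from 1–4 not eliminated is 3, so R1C1 = 3.

4,3,3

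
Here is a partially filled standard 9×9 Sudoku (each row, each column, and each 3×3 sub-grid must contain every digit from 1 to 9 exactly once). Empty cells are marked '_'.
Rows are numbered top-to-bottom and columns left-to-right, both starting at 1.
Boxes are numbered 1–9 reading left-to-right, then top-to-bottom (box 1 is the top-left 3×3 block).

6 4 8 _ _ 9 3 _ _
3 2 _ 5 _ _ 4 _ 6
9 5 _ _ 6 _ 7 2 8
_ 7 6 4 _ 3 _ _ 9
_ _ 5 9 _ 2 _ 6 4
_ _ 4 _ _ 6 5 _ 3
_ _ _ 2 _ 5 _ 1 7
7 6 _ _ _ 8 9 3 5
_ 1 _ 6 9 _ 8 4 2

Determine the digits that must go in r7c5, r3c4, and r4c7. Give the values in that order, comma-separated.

3,3,2

For r7c5:
  Consider where 3 can go in box 8.
  r8c4 is out (row 8 already has a 3).
  r8c5 is out (row 8 already has a 3).
  r9c6 is out (column 6 already has a 3).
  So the only cell in box 8 that can hold 3 is r7c5.
  So r7c5 = 3.
For r3c4:
  Consider where 3 can go in row 3.
  r3c3 is out (box 1 already has a 3).
  r3c6 is out (column 6 already has a 3).
  So the only cell in row 3 that can hold 3 is r3c4.
  So r3c4 = 3.
For r4c7:
  Consider where 2 can go in box 6.
  r4c8 is out (column 8 already has a 2).
  r5c7 is out (row 5 already has a 2).
  r6c8 is out (column 8 already has a 2).
  So the only cell in box 6 that can hold 2 is r4c7.
  So r4c7 = 2.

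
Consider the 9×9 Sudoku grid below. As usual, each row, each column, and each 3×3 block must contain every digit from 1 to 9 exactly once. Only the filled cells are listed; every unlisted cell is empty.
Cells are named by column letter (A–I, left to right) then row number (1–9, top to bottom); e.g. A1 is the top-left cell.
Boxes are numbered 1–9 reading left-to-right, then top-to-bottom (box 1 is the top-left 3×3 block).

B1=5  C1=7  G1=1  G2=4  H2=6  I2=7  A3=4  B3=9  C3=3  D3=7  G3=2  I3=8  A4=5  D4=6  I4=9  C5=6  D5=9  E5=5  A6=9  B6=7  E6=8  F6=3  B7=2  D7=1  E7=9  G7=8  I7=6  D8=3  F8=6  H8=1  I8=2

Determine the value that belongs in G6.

Cell G6 itself could take any of {5, 6} by direct elimination.
Consider where 6 can go in row 6.
C6 is out (column C already has a 6).
D6 is out (column D already has a 6).
H6 is out (column H already has a 6).
I6 is out (column I already has a 6).
So the only cell in row 6 that can hold 6 is G6.
Therefore G6 = 6.

6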